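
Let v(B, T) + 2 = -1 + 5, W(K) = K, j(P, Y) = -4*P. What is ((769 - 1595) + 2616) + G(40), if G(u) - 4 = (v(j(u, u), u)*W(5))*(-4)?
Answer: 1754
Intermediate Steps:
v(B, T) = 2 (v(B, T) = -2 + (-1 + 5) = -2 + 4 = 2)
G(u) = -36 (G(u) = 4 + (2*5)*(-4) = 4 + 10*(-4) = 4 - 40 = -36)
((769 - 1595) + 2616) + G(40) = ((769 - 1595) + 2616) - 36 = (-826 + 2616) - 36 = 1790 - 36 = 1754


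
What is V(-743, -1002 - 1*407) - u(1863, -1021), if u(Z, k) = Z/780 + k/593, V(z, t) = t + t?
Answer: -434582033/154180 ≈ -2818.7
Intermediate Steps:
V(z, t) = 2*t
u(Z, k) = k/593 + Z/780 (u(Z, k) = Z*(1/780) + k*(1/593) = Z/780 + k/593 = k/593 + Z/780)
V(-743, -1002 - 1*407) - u(1863, -1021) = 2*(-1002 - 1*407) - ((1/593)*(-1021) + (1/780)*1863) = 2*(-1002 - 407) - (-1021/593 + 621/260) = 2*(-1409) - 1*102793/154180 = -2818 - 102793/154180 = -434582033/154180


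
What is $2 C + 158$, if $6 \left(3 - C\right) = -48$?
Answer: $180$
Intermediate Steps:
$C = 11$ ($C = 3 - -8 = 3 + 8 = 11$)
$2 C + 158 = 2 \cdot 11 + 158 = 22 + 158 = 180$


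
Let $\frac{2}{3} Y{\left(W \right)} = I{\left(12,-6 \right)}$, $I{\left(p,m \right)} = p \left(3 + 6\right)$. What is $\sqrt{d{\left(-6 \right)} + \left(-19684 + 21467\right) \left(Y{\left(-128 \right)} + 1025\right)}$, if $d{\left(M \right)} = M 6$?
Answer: $\sqrt{2116385} \approx 1454.8$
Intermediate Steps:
$I{\left(p,m \right)} = 9 p$ ($I{\left(p,m \right)} = p 9 = 9 p$)
$Y{\left(W \right)} = 162$ ($Y{\left(W \right)} = \frac{3 \cdot 9 \cdot 12}{2} = \frac{3}{2} \cdot 108 = 162$)
$d{\left(M \right)} = 6 M$
$\sqrt{d{\left(-6 \right)} + \left(-19684 + 21467\right) \left(Y{\left(-128 \right)} + 1025\right)} = \sqrt{6 \left(-6\right) + \left(-19684 + 21467\right) \left(162 + 1025\right)} = \sqrt{-36 + 1783 \cdot 1187} = \sqrt{-36 + 2116421} = \sqrt{2116385}$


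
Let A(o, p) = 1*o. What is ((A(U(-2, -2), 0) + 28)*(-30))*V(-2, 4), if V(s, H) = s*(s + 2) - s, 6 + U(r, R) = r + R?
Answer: -1080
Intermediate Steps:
U(r, R) = -6 + R + r (U(r, R) = -6 + (r + R) = -6 + (R + r) = -6 + R + r)
V(s, H) = -s + s*(2 + s) (V(s, H) = s*(2 + s) - s = -s + s*(2 + s))
A(o, p) = o
((A(U(-2, -2), 0) + 28)*(-30))*V(-2, 4) = (((-6 - 2 - 2) + 28)*(-30))*(-2*(1 - 2)) = ((-10 + 28)*(-30))*(-2*(-1)) = (18*(-30))*2 = -540*2 = -1080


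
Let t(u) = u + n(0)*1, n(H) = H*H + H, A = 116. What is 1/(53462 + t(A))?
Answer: 1/53578 ≈ 1.8664e-5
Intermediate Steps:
n(H) = H + H² (n(H) = H² + H = H + H²)
t(u) = u (t(u) = u + (0*(1 + 0))*1 = u + (0*1)*1 = u + 0*1 = u + 0 = u)
1/(53462 + t(A)) = 1/(53462 + 116) = 1/53578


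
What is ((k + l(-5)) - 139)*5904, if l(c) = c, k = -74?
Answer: -1287072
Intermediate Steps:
((k + l(-5)) - 139)*5904 = ((-74 - 5) - 139)*5904 = (-79 - 139)*5904 = -218*5904 = -1287072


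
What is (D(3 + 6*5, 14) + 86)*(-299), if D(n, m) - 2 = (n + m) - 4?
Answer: -39169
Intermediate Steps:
D(n, m) = -2 + m + n (D(n, m) = 2 + ((n + m) - 4) = 2 + ((m + n) - 4) = 2 + (-4 + m + n) = -2 + m + n)
(D(3 + 6*5, 14) + 86)*(-299) = ((-2 + 14 + (3 + 6*5)) + 86)*(-299) = ((-2 + 14 + (3 + 30)) + 86)*(-299) = ((-2 + 14 + 33) + 86)*(-299) = (45 + 86)*(-299) = 131*(-299) = -39169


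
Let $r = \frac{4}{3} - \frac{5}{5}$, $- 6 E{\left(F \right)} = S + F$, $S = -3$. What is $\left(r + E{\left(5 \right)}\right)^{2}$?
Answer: $0$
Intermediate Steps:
$E{\left(F \right)} = \frac{1}{2} - \frac{F}{6}$ ($E{\left(F \right)} = - \frac{-3 + F}{6} = \frac{1}{2} - \frac{F}{6}$)
$r = \frac{1}{3}$ ($r = 4 \cdot \frac{1}{3} - 1 = \frac{4}{3} - 1 = \frac{1}{3} \approx 0.33333$)
$\left(r + E{\left(5 \right)}\right)^{2} = \left(\frac{1}{3} + \left(\frac{1}{2} - \frac{5}{6}\right)\right)^{2} = \left(\frac{1}{3} - \frac{1}{3}\right)^{2} = 0^{2} = 0$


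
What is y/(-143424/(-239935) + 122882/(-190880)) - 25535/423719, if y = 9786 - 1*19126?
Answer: 3625005854620039575/17854836896129 ≈ 2.0303e+5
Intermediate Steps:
y = -9340 (y = 9786 - 19126 = -9340)
y/(-143424/(-239935) + 122882/(-190880)) - 25535/423719 = -9340/(-143424/(-239935) + 122882/(-190880)) - 25535/423719 = -9340/(-143424*(-1/239935) + 122882*(-1/190880)) - 25535*1/423719 = -9340/(143424/239935 - 61441/95440) - 25535/423719 = -9340/(-42138391/915975856) - 25535/423719 = -9340*(-915975856/42138391) - 25535/423719 = 8555214495040/42138391 - 25535/423719 = 3625005854620039575/17854836896129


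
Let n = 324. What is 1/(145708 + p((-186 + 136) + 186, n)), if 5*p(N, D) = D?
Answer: 5/728864 ≈ 6.8600e-6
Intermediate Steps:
p(N, D) = D/5
1/(145708 + p((-186 + 136) + 186, n)) = 1/(145708 + (⅕)*324) = 1/(145708 + 324/5) = 1/(728864/5) = 5/728864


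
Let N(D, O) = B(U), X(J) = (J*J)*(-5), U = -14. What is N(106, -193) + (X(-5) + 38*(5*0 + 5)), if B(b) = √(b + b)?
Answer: 65 + 2*I*√7 ≈ 65.0 + 5.2915*I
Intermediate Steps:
B(b) = √2*√b (B(b) = √(2*b) = √2*√b)
X(J) = -5*J² (X(J) = J²*(-5) = -5*J²)
N(D, O) = 2*I*√7 (N(D, O) = √2*√(-14) = √2*(I*√14) = 2*I*√7)
N(106, -193) + (X(-5) + 38*(5*0 + 5)) = 2*I*√7 + (-5*(-5)² + 38*(5*0 + 5)) = 2*I*√7 + (-5*25 + 38*(0 + 5)) = 2*I*√7 + (-125 + 38*5) = 2*I*√7 + (-125 + 190) = 2*I*√7 + 65 = 65 + 2*I*√7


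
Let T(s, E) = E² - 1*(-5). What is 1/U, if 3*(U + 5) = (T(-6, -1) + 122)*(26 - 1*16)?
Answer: 3/1265 ≈ 0.0023715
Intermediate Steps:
T(s, E) = 5 + E² (T(s, E) = E² + 5 = 5 + E²)
U = 1265/3 (U = -5 + (((5 + (-1)²) + 122)*(26 - 1*16))/3 = -5 + (((5 + 1) + 122)*(26 - 16))/3 = -5 + ((6 + 122)*10)/3 = -5 + (128*10)/3 = -5 + (⅓)*1280 = -5 + 1280/3 = 1265/3 ≈ 421.67)
1/U = 1/(1265/3) = 3/1265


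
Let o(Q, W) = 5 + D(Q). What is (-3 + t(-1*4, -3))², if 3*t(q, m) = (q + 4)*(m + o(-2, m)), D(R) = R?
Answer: 9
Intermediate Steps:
o(Q, W) = 5 + Q
t(q, m) = (3 + m)*(4 + q)/3 (t(q, m) = ((q + 4)*(m + (5 - 2)))/3 = ((4 + q)*(m + 3))/3 = ((4 + q)*(3 + m))/3 = ((3 + m)*(4 + q))/3 = (3 + m)*(4 + q)/3)
(-3 + t(-1*4, -3))² = (-3 + (4 - 1*4 + (4/3)*(-3) + (⅓)*(-3)*(-1*4)))² = (-3 + (4 - 4 - 4 + (⅓)*(-3)*(-4)))² = (-3 + (4 - 4 - 4 + 4))² = (-3 + 0)² = (-3)² = 9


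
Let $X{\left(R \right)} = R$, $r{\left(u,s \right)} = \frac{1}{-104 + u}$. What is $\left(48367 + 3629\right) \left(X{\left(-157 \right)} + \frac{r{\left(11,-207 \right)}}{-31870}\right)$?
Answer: $- \frac{4032583308754}{493985} \approx -8.1634 \cdot 10^{6}$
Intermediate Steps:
$\left(48367 + 3629\right) \left(X{\left(-157 \right)} + \frac{r{\left(11,-207 \right)}}{-31870}\right) = \left(48367 + 3629\right) \left(-157 + \frac{1}{\left(-104 + 11\right) \left(-31870\right)}\right) = 51996 \left(-157 + \frac{1}{-93} \left(- \frac{1}{31870}\right)\right) = 51996 \left(-157 - - \frac{1}{2963910}\right) = 51996 \left(-157 + \frac{1}{2963910}\right) = 51996 \left(- \frac{465333869}{2963910}\right) = - \frac{4032583308754}{493985}$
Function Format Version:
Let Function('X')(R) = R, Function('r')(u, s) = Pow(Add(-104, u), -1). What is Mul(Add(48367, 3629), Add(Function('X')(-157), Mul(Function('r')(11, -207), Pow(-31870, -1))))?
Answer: Rational(-4032583308754, 493985) ≈ -8.1634e+6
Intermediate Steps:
Mul(Add(48367, 3629), Add(Function('X')(-157), Mul(Function('r')(11, -207), Pow(-31870, -1)))) = Mul(Add(48367, 3629), Add(-157, Mul(Pow(Add(-104, 11), -1), Pow(-31870, -1)))) = Mul(51996, Add(-157, Mul(Pow(-93, -1), Rational(-1, 31870)))) = Mul(51996, Add(-157, Mul(Rational(-1, 93), Rational(-1, 31870)))) = Mul(51996, Add(-157, Rational(1, 2963910))) = Mul(51996, Rational(-465333869, 2963910)) = Rational(-4032583308754, 493985)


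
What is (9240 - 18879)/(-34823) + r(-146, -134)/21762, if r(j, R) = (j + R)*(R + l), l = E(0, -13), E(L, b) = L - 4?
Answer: 259220773/126303021 ≈ 2.0524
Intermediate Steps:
E(L, b) = -4 + L
l = -4 (l = -4 + 0 = -4)
r(j, R) = (-4 + R)*(R + j) (r(j, R) = (j + R)*(R - 4) = (R + j)*(-4 + R) = (-4 + R)*(R + j))
(9240 - 18879)/(-34823) + r(-146, -134)/21762 = (9240 - 18879)/(-34823) + ((-134)² - 4*(-134) - 4*(-146) - 134*(-146))/21762 = -9639*(-1/34823) + (17956 + 536 + 584 + 19564)*(1/21762) = 9639/34823 + 38640*(1/21762) = 9639/34823 + 6440/3627 = 259220773/126303021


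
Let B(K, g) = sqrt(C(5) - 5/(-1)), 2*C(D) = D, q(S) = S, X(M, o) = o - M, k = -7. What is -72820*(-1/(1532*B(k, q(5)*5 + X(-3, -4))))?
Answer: 3641*sqrt(30)/1149 ≈ 17.356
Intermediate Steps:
C(D) = D/2
B(K, g) = sqrt(30)/2 (B(K, g) = sqrt((1/2)*5 - 5/(-1)) = sqrt(5/2 - 5*(-1)) = sqrt(5/2 + 5) = sqrt(15/2) = sqrt(30)/2)
-72820*(-1/(1532*B(k, q(5)*5 + X(-3, -4)))) = -72820*(-sqrt(30)/22980) = -(-3641)*sqrt(30)/1149 = 3641*sqrt(30)/1149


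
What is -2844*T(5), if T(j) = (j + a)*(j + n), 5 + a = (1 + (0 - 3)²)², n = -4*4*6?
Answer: 25880400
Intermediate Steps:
n = -96 (n = -16*6 = -96)
a = 95 (a = -5 + (1 + (0 - 3)²)² = -5 + (1 + (-3)²)² = -5 + (1 + 9)² = -5 + 10² = -5 + 100 = 95)
T(j) = (-96 + j)*(95 + j) (T(j) = (j + 95)*(j - 96) = (95 + j)*(-96 + j) = (-96 + j)*(95 + j))
-2844*T(5) = -2844*(-9120 + 5² - 1*5) = -2844*(-9120 + 25 - 5) = -2844*(-9100) = 25880400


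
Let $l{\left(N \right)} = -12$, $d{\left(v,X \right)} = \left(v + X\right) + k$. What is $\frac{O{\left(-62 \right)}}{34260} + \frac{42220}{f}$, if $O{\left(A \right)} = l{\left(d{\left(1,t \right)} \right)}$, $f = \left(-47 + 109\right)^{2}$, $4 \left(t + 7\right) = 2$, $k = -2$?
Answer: $\frac{30133564}{2743655} \approx 10.983$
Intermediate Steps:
$t = - \frac{13}{2}$ ($t = -7 + \frac{1}{4} \cdot 2 = -7 + \frac{1}{2} = - \frac{13}{2} \approx -6.5$)
$d{\left(v,X \right)} = -2 + X + v$ ($d{\left(v,X \right)} = \left(v + X\right) - 2 = \left(X + v\right) - 2 = -2 + X + v$)
$f = 3844$ ($f = 62^{2} = 3844$)
$O{\left(A \right)} = -12$
$\frac{O{\left(-62 \right)}}{34260} + \frac{42220}{f} = - \frac{12}{34260} + \frac{42220}{3844} = \left(-12\right) \frac{1}{34260} + 42220 \cdot \frac{1}{3844} = - \frac{1}{2855} + \frac{10555}{961} = \frac{30133564}{2743655}$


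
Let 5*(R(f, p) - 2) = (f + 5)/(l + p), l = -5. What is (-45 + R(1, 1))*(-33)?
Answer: 14289/10 ≈ 1428.9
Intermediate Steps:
R(f, p) = 2 + (5 + f)/(5*(-5 + p)) (R(f, p) = 2 + ((f + 5)/(-5 + p))/5 = 2 + ((5 + f)/(-5 + p))/5 = 2 + (5 + f)/(5*(-5 + p)))
(-45 + R(1, 1))*(-33) = (-45 + (-45 + 1 + 10*1)/(5*(-5 + 1)))*(-33) = (-45 + (1/5)*(-45 + 1 + 10)/(-4))*(-33) = (-45 + (1/5)*(-1/4)*(-34))*(-33) = (-45 + 17/10)*(-33) = -433/10*(-33) = 14289/10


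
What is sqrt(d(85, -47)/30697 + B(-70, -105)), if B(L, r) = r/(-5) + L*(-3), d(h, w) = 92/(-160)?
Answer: sqrt(87069049691290)/613940 ≈ 15.199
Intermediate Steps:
d(h, w) = -23/40 (d(h, w) = 92*(-1/160) = -23/40)
B(L, r) = -3*L - r/5 (B(L, r) = r*(-1/5) - 3*L = -r/5 - 3*L = -3*L - r/5)
sqrt(d(85, -47)/30697 + B(-70, -105)) = sqrt(-23/40/30697 + (-3*(-70) - 1/5*(-105))) = sqrt(-23/40*1/30697 + (210 + 21)) = sqrt(-23/1227880 + 231) = sqrt(283640257/1227880) = sqrt(87069049691290)/613940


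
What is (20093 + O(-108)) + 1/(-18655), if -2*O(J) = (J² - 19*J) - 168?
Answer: 248465944/18655 ≈ 13319.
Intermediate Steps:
O(J) = 84 - J²/2 + 19*J/2 (O(J) = -((J² - 19*J) - 168)/2 = -(-168 + J² - 19*J)/2 = 84 - J²/2 + 19*J/2)
(20093 + O(-108)) + 1/(-18655) = (20093 + (84 - ½*(-108)² + (19/2)*(-108))) + 1/(-18655) = (20093 + (84 - ½*11664 - 1026)) - 1/18655 = (20093 + (84 - 5832 - 1026)) - 1/18655 = (20093 - 6774) - 1/18655 = 13319 - 1/18655 = 248465944/18655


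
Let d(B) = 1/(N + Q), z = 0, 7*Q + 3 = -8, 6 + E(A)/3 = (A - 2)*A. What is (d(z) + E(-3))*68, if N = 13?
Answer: 36839/20 ≈ 1841.9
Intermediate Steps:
E(A) = -18 + 3*A*(-2 + A) (E(A) = -18 + 3*((A - 2)*A) = -18 + 3*((-2 + A)*A) = -18 + 3*(A*(-2 + A)) = -18 + 3*A*(-2 + A))
Q = -11/7 (Q = -3/7 + (⅐)*(-8) = -3/7 - 8/7 = -11/7 ≈ -1.5714)
d(B) = 7/80 (d(B) = 1/(13 - 11/7) = 1/(80/7) = 7/80)
(d(z) + E(-3))*68 = (7/80 + (-18 - 6*(-3) + 3*(-3)²))*68 = (7/80 + (-18 + 18 + 3*9))*68 = (7/80 + (-18 + 18 + 27))*68 = (7/80 + 27)*68 = (2167/80)*68 = 36839/20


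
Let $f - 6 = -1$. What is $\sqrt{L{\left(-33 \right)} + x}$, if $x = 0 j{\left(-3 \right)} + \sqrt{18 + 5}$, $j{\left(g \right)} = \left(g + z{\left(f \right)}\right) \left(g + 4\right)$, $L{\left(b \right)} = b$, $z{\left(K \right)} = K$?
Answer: $\sqrt{-33 + \sqrt{23}} \approx 5.3108 i$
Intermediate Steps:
$f = 5$ ($f = 6 - 1 = 5$)
$j{\left(g \right)} = \left(4 + g\right) \left(5 + g\right)$ ($j{\left(g \right)} = \left(g + 5\right) \left(g + 4\right) = \left(5 + g\right) \left(4 + g\right) = \left(4 + g\right) \left(5 + g\right)$)
$x = \sqrt{23}$ ($x = 0 \left(20 + \left(-3\right)^{2} + 9 \left(-3\right)\right) + \sqrt{18 + 5} = 0 \left(20 + 9 - 27\right) + \sqrt{23} = 0 \cdot 2 + \sqrt{23} = 0 + \sqrt{23} = \sqrt{23} \approx 4.7958$)
$\sqrt{L{\left(-33 \right)} + x} = \sqrt{-33 + \sqrt{23}}$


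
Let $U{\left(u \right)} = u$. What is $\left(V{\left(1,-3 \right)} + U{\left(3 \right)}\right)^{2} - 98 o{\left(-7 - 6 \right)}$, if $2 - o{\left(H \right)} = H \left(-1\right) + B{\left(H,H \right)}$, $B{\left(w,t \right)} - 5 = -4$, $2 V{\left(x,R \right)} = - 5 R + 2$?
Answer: $\frac{5233}{4} \approx 1308.3$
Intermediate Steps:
$V{\left(x,R \right)} = 1 - \frac{5 R}{2}$ ($V{\left(x,R \right)} = \frac{- 5 R + 2}{2} = \frac{2 - 5 R}{2} = 1 - \frac{5 R}{2}$)
$B{\left(w,t \right)} = 1$ ($B{\left(w,t \right)} = 5 - 4 = 1$)
$o{\left(H \right)} = 1 + H$ ($o{\left(H \right)} = 2 - \left(H \left(-1\right) + 1\right) = 2 - \left(- H + 1\right) = 2 - \left(1 - H\right) = 2 + \left(-1 + H\right) = 1 + H$)
$\left(V{\left(1,-3 \right)} + U{\left(3 \right)}\right)^{2} - 98 o{\left(-7 - 6 \right)} = \left(\left(1 - - \frac{15}{2}\right) + 3\right)^{2} - 98 \left(1 - 13\right) = \left(\left(1 + \frac{15}{2}\right) + 3\right)^{2} - 98 \left(1 - 13\right) = \left(\frac{17}{2} + 3\right)^{2} - -1176 = \left(\frac{23}{2}\right)^{2} + 1176 = \frac{529}{4} + 1176 = \frac{5233}{4}$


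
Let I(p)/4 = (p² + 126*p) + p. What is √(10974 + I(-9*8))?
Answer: I*√4866 ≈ 69.757*I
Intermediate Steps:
I(p) = 4*p² + 508*p (I(p) = 4*((p² + 126*p) + p) = 4*(p² + 127*p) = 4*p² + 508*p)
√(10974 + I(-9*8)) = √(10974 + 4*(-9*8)*(127 - 9*8)) = √(10974 + 4*(-72)*(127 - 72)) = √(10974 + 4*(-72)*55) = √(10974 - 15840) = √(-4866) = I*√4866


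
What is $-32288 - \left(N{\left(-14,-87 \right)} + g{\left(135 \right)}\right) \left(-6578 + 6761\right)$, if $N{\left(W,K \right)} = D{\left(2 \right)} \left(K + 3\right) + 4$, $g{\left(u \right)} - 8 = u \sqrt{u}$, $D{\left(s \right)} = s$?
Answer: $-3740 - 74115 \sqrt{15} \approx -2.9079 \cdot 10^{5}$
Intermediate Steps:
$g{\left(u \right)} = 8 + u^{\frac{3}{2}}$ ($g{\left(u \right)} = 8 + u \sqrt{u} = 8 + u^{\frac{3}{2}}$)
$N{\left(W,K \right)} = 10 + 2 K$ ($N{\left(W,K \right)} = 2 \left(K + 3\right) + 4 = 2 \left(3 + K\right) + 4 = \left(6 + 2 K\right) + 4 = 10 + 2 K$)
$-32288 - \left(N{\left(-14,-87 \right)} + g{\left(135 \right)}\right) \left(-6578 + 6761\right) = -32288 - \left(\left(10 + 2 \left(-87\right)\right) + \left(8 + 135^{\frac{3}{2}}\right)\right) \left(-6578 + 6761\right) = -32288 - \left(\left(10 - 174\right) + \left(8 + 405 \sqrt{15}\right)\right) 183 = -32288 - \left(-164 + \left(8 + 405 \sqrt{15}\right)\right) 183 = -32288 - \left(-156 + 405 \sqrt{15}\right) 183 = -32288 - \left(-28548 + 74115 \sqrt{15}\right) = -32288 + \left(28548 - 74115 \sqrt{15}\right) = -3740 - 74115 \sqrt{15}$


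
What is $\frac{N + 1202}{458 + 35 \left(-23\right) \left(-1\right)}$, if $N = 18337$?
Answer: $\frac{6513}{421} \approx 15.47$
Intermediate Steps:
$\frac{N + 1202}{458 + 35 \left(-23\right) \left(-1\right)} = \frac{18337 + 1202}{458 + 35 \left(-23\right) \left(-1\right)} = \frac{19539}{458 - -805} = \frac{19539}{458 + 805} = \frac{19539}{1263} = 19539 \cdot \frac{1}{1263} = \frac{6513}{421}$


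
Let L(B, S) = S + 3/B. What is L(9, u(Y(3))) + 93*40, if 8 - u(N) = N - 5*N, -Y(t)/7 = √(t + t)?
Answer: 11185/3 - 28*√6 ≈ 3659.7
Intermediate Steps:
Y(t) = -7*√2*√t (Y(t) = -7*√(t + t) = -7*√2*√t)
u(N) = 8 + 4*N (u(N) = 8 - (N - 5*N) = 8 - (-4)*N = 8 + 4*N)
L(9, u(Y(3))) + 93*40 = ((8 + 4*(-7*√2*√3)) + 3/9) + 93*40 = ((8 + 4*(-7*√6)) + 3*(⅑)) + 3720 = ((8 - 28*√6) + ⅓) + 3720 = (25/3 - 28*√6) + 3720 = 11185/3 - 28*√6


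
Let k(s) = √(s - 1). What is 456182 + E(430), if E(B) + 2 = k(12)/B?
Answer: 456180 + √11/430 ≈ 4.5618e+5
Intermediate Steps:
k(s) = √(-1 + s)
E(B) = -2 + √11/B (E(B) = -2 + √(-1 + 12)/B = -2 + √11/B)
456182 + E(430) = 456182 + (-2 + √11/430) = 456180 + √11/430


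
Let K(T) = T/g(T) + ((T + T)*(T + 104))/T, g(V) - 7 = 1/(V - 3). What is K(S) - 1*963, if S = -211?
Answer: -1807123/1497 ≈ -1207.2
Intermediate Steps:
g(V) = 7 + 1/(-3 + V) (g(V) = 7 + 1/(V - 3) = 7 + 1/(-3 + V))
K(T) = 208 + 2*T + T*(-3 + T)/(-20 + 7*T) (K(T) = T/(((-20 + 7*T)/(-3 + T))) + ((T + T)*(T + 104))/T = T*((-3 + T)/(-20 + 7*T)) + ((2*T)*(104 + T))/T = T*(-3 + T)/(-20 + 7*T) + (2*T*(104 + T))/T = T*(-3 + T)/(-20 + 7*T) + (208 + 2*T) = 208 + 2*T + T*(-3 + T)/(-20 + 7*T))
K(S) - 1*963 = (-4160 + 15*(-211)² + 1413*(-211))/(-20 + 7*(-211)) - 1*963 = (-4160 + 15*44521 - 298143)/(-20 - 1477) - 963 = (-4160 + 667815 - 298143)/(-1497) - 963 = -1/1497*365512 - 963 = -365512/1497 - 963 = -1807123/1497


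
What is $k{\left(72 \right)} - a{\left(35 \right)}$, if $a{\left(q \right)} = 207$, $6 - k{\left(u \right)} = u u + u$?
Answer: $-5457$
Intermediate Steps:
$k{\left(u \right)} = 6 - u - u^{2}$ ($k{\left(u \right)} = 6 - \left(u u + u\right) = 6 - \left(u^{2} + u\right) = 6 - \left(u + u^{2}\right) = 6 - u - u^{2}$)
$k{\left(72 \right)} - a{\left(35 \right)} = \left(6 - 72 - 72^{2}\right) - 207 = \left(6 - 72 - 5184\right) - 207 = -5250 - 207 = -5457$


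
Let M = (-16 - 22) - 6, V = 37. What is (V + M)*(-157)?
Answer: 1099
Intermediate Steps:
M = -44 (M = -38 - 6 = -44)
(V + M)*(-157) = (37 - 44)*(-157) = -7*(-157) = 1099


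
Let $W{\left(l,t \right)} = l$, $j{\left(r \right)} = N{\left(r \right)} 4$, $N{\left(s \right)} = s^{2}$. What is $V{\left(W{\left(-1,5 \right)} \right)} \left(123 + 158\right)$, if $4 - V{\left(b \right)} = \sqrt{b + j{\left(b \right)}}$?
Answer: $1124 - 281 \sqrt{3} \approx 637.29$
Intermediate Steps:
$j{\left(r \right)} = 4 r^{2}$ ($j{\left(r \right)} = r^{2} \cdot 4 = 4 r^{2}$)
$V{\left(b \right)} = 4 - \sqrt{b + 4 b^{2}}$
$V{\left(W{\left(-1,5 \right)} \right)} \left(123 + 158\right) = \left(4 - \sqrt{- (1 + 4 \left(-1\right))}\right) \left(123 + 158\right) = \left(4 - \sqrt{- (1 - 4)}\right) 281 = \left(4 - \sqrt{\left(-1\right) \left(-3\right)}\right) 281 = \left(4 - \sqrt{3}\right) 281 = 1124 - 281 \sqrt{3}$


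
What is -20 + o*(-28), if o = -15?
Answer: 400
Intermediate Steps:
-20 + o*(-28) = -20 - 15*(-28) = -20 + 420 = 400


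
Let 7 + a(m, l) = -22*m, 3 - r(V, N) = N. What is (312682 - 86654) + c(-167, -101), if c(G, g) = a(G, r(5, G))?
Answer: 229695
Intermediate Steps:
r(V, N) = 3 - N
a(m, l) = -7 - 22*m
c(G, g) = -7 - 22*G
(312682 - 86654) + c(-167, -101) = (312682 - 86654) + (-7 - 22*(-167)) = 226028 + (-7 + 3674) = 226028 + 3667 = 229695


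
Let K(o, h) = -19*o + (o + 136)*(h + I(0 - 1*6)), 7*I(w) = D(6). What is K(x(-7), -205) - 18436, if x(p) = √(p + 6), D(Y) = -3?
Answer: -324620/7 - 1571*I/7 ≈ -46374.0 - 224.43*I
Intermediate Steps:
I(w) = -3/7 (I(w) = (⅐)*(-3) = -3/7)
x(p) = √(6 + p)
K(o, h) = -19*o + (136 + o)*(-3/7 + h) (K(o, h) = -19*o + (o + 136)*(h - 3/7) = -19*o + (136 + o)*(-3/7 + h))
K(x(-7), -205) - 18436 = (-408/7 + 136*(-205) - 136*√(6 - 7)/7 - 205*√(6 - 7)) - 18436 = (-408/7 - 27880 - 136*I/7 - 205*I) - 18436 = (-195568/7 - 1571*I/7) - 18436 = -324620/7 - 1571*I/7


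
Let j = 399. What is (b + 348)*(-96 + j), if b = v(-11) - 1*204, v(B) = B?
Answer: 40299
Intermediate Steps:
b = -215 (b = -11 - 1*204 = -11 - 204 = -215)
(b + 348)*(-96 + j) = (-215 + 348)*(-96 + 399) = 133*303 = 40299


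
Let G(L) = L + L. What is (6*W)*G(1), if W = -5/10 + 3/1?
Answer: 30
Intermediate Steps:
W = 5/2 (W = -5*⅒ + 3*1 = -½ + 3 = 5/2 ≈ 2.5000)
G(L) = 2*L
(6*W)*G(1) = (6*(5/2))*(2*1) = 15*2 = 30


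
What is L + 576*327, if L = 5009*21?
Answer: 293541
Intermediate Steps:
L = 105189
L + 576*327 = 105189 + 576*327 = 105189 + 188352 = 293541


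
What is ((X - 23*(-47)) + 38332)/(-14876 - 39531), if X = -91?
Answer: -39322/54407 ≈ -0.72274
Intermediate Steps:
((X - 23*(-47)) + 38332)/(-14876 - 39531) = ((-91 - 23*(-47)) + 38332)/(-14876 - 39531) = ((-91 + 1081) + 38332)/(-54407) = (990 + 38332)*(-1/54407) = 39322*(-1/54407) = -39322/54407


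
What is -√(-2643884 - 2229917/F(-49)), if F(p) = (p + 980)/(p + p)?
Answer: -I*√869705278/19 ≈ -1552.1*I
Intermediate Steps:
F(p) = (980 + p)/(2*p) (F(p) = (980 + p)/((2*p)) = (980 + p)*(1/(2*p)) = (980 + p)/(2*p))
-√(-2643884 - 2229917/F(-49)) = -√(-2643884 - 2229917*(-98/(980 - 49))) = -√(-2643884 - 2229917/((½)*(-1/49)*931)) = -√(-2643884 - 2229917/(-19/2)) = -√(-2643884 - 2229917*(-2/19)) = -√(-2643884 + 4459834/19) = -√(-45773962/19) = -I*√869705278/19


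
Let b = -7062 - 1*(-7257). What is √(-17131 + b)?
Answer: 2*I*√4234 ≈ 130.14*I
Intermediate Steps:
b = 195 (b = -7062 + 7257 = 195)
√(-17131 + b) = √(-17131 + 195) = √(-16936) = 2*I*√4234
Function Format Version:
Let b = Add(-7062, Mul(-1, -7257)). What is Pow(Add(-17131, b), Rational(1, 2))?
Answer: Mul(2, I, Pow(4234, Rational(1, 2))) ≈ Mul(130.14, I)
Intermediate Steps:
b = 195 (b = Add(-7062, 7257) = 195)
Pow(Add(-17131, b), Rational(1, 2)) = Pow(Add(-17131, 195), Rational(1, 2)) = Pow(-16936, Rational(1, 2)) = Mul(2, I, Pow(4234, Rational(1, 2)))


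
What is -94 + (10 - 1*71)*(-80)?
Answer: 4786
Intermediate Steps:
-94 + (10 - 1*71)*(-80) = -94 + (10 - 71)*(-80) = -94 - 61*(-80) = -94 + 4880 = 4786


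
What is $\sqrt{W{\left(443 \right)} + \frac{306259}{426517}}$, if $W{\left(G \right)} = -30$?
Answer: $\frac{i \sqrt{5326877868767}}{426517} \approx 5.4113 i$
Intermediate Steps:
$\sqrt{W{\left(443 \right)} + \frac{306259}{426517}} = \sqrt{-30 + \frac{306259}{426517}} = \sqrt{- \frac{12489251}{426517}} = \frac{i \sqrt{5326877868767}}{426517}$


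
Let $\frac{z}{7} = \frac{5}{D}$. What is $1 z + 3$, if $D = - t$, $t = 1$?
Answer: $-32$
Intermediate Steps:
$D = -1$ ($D = \left(-1\right) 1 = -1$)
$z = -35$ ($z = 7 \frac{5}{-1} = 7 \cdot 5 \left(-1\right) = 7 \left(-5\right) = -35$)
$1 z + 3 = 1 \left(-35\right) + 3 = -35 + 3 = -32$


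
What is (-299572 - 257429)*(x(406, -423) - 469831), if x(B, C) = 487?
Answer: 261425077344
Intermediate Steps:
(-299572 - 257429)*(x(406, -423) - 469831) = (-299572 - 257429)*(487 - 469831) = -557001*(-469344) = 261425077344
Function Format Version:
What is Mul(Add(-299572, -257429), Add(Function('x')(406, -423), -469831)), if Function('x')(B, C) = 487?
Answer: 261425077344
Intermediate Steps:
Mul(Add(-299572, -257429), Add(Function('x')(406, -423), -469831)) = Mul(Add(-299572, -257429), Add(487, -469831)) = Mul(-557001, -469344) = 261425077344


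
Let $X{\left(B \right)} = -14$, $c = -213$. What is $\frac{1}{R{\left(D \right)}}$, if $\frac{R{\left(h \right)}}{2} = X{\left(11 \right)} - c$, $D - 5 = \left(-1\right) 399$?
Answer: $\frac{1}{398} \approx 0.0025126$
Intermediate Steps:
$D = -394$ ($D = 5 - 399 = -394$)
$R{\left(h \right)} = 398$ ($R{\left(h \right)} = 2 \left(-14 - -213\right) = 2 \left(-14 + 213\right) = 2 \cdot 199 = 398$)
$\frac{1}{R{\left(D \right)}} = \frac{1}{398}$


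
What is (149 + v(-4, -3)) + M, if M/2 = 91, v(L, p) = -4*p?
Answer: 343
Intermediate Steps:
M = 182 (M = 2*91 = 182)
(149 + v(-4, -3)) + M = (149 - 4*(-3)) + 182 = (149 + 12) + 182 = 161 + 182 = 343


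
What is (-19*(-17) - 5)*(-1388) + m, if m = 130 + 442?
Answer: -440812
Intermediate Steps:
m = 572
(-19*(-17) - 5)*(-1388) + m = (-19*(-17) - 5)*(-1388) + 572 = (323 - 5)*(-1388) + 572 = 318*(-1388) + 572 = -441384 + 572 = -440812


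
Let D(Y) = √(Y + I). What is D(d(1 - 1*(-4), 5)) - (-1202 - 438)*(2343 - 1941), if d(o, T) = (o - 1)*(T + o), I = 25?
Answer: 659280 + √65 ≈ 6.5929e+5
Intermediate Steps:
d(o, T) = (-1 + o)*(T + o)
D(Y) = √(25 + Y) (D(Y) = √(Y + 25) = √(25 + Y))
D(d(1 - 1*(-4), 5)) - (-1202 - 438)*(2343 - 1941) = √(25 + ((1 - 1*(-4))² - 1*5 - (1 - 1*(-4)) + 5*(1 - 1*(-4)))) - (-1202 - 438)*(2343 - 1941) = √(25 + ((1 + 4)² - 5 - (1 + 4) + 5*(1 + 4))) - (-1640)*402 = √(25 + (5² - 5 - 1*5 + 5*5)) - 1*(-659280) = √(25 + (25 - 5 - 5 + 25)) + 659280 = √(25 + 40) + 659280 = √65 + 659280 = 659280 + √65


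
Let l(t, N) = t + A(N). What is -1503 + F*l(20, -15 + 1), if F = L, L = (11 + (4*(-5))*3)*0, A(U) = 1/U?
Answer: -1503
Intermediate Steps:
A(U) = 1/U
L = 0 (L = (11 - 20*3)*0 = (11 - 60)*0 = -49*0 = 0)
F = 0
l(t, N) = t + 1/N
-1503 + F*l(20, -15 + 1) = -1503 + 0*(20 + 1/(-15 + 1)) = -1503 + 0*(20 + 1/(-14)) = -1503 + 0*(20 - 1/14) = -1503 + 0*(279/14) = -1503 + 0 = -1503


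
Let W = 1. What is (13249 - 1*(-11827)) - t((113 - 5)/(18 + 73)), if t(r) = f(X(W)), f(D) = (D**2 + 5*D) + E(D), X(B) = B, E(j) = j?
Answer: 25069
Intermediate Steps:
f(D) = D**2 + 6*D (f(D) = (D**2 + 5*D) + D = D**2 + 6*D)
t(r) = 7 (t(r) = 1*(6 + 1) = 1*7 = 7)
(13249 - 1*(-11827)) - t((113 - 5)/(18 + 73)) = (13249 - 1*(-11827)) - 1*7 = (13249 + 11827) - 7 = 25076 - 7 = 25069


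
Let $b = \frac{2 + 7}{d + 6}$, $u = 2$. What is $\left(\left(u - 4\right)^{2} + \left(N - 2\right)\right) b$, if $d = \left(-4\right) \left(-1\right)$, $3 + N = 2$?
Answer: $\frac{9}{10} \approx 0.9$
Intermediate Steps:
$N = -1$ ($N = -3 + 2 = -1$)
$d = 4$
$b = \frac{9}{10}$ ($b = \frac{2 + 7}{4 + 6} = \frac{9}{10} \approx 0.9$)
$\left(\left(u - 4\right)^{2} + \left(N - 2\right)\right) b = \left(\left(2 - 4\right)^{2} - 3\right) \frac{9}{10} = \left(\left(-2\right)^{2} - 3\right) \frac{9}{10} = \left(4 - 3\right) \frac{9}{10} = 1 \cdot \frac{9}{10} = \frac{9}{10}$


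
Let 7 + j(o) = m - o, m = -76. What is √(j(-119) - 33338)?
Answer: I*√33302 ≈ 182.49*I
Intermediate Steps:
j(o) = -83 - o (j(o) = -7 + (-76 - o) = -83 - o)
√(j(-119) - 33338) = √((-83 - 1*(-119)) - 33338) = √((-83 + 119) - 33338) = √(36 - 33338) = √(-33302) = I*√33302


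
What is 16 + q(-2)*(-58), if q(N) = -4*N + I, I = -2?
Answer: -332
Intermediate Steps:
q(N) = -2 - 4*N (q(N) = -4*N - 2 = -2 - 4*N)
16 + q(-2)*(-58) = 16 + (-2 - 4*(-2))*(-58) = 16 + (-2 + 8)*(-58) = 16 + 6*(-58) = 16 - 348 = -332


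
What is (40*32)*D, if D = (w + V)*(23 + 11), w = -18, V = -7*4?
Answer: -2001920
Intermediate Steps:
V = -28
D = -1564 (D = (-18 - 28)*(23 + 11) = -46*34 = -1564)
(40*32)*D = (40*32)*(-1564) = 1280*(-1564) = -2001920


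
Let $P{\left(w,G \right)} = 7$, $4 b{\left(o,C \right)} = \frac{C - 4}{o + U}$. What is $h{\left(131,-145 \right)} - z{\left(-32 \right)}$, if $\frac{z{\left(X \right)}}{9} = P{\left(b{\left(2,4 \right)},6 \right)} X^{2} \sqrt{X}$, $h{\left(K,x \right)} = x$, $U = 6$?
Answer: $-145 - 258048 i \sqrt{2} \approx -145.0 - 3.6494 \cdot 10^{5} i$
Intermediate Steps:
$b{\left(o,C \right)} = \frac{-4 + C}{4 \left(6 + o\right)}$ ($b{\left(o,C \right)} = \frac{\left(C - 4\right) \frac{1}{o + 6}}{4} = \frac{\left(-4 + C\right) \frac{1}{6 + o}}{4} = \frac{\frac{1}{6 + o} \left(-4 + C\right)}{4} = \frac{-4 + C}{4 \left(6 + o\right)}$)
$z{\left(X \right)} = 63 X^{\frac{5}{2}}$ ($z{\left(X \right)} = 9 \cdot 7 X^{2} \sqrt{X} = 9 \cdot 7 X^{\frac{5}{2}} = 63 X^{\frac{5}{2}}$)
$h{\left(131,-145 \right)} - z{\left(-32 \right)} = -145 - 63 \left(-32\right)^{\frac{5}{2}} = -145 - 63 \cdot 4096 i \sqrt{2} = -145 - 258048 i \sqrt{2}$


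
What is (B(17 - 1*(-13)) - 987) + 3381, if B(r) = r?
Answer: 2424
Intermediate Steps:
(B(17 - 1*(-13)) - 987) + 3381 = ((17 - 1*(-13)) - 987) + 3381 = ((17 + 13) - 987) + 3381 = (30 - 987) + 3381 = -957 + 3381 = 2424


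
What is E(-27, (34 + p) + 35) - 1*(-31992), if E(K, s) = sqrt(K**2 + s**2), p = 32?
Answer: 31992 + sqrt(10930) ≈ 32097.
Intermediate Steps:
E(-27, (34 + p) + 35) - 1*(-31992) = sqrt((-27)**2 + ((34 + 32) + 35)**2) - 1*(-31992) = sqrt(729 + (66 + 35)**2) + 31992 = sqrt(729 + 101**2) + 31992 = sqrt(729 + 10201) + 31992 = sqrt(10930) + 31992 = 31992 + sqrt(10930)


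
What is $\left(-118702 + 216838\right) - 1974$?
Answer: $96162$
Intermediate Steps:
$\left(-118702 + 216838\right) - 1974 = 98136 - 1974 = 96162$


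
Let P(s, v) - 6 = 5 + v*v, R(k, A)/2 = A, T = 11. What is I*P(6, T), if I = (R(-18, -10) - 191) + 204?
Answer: -924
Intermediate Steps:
R(k, A) = 2*A
P(s, v) = 11 + v² (P(s, v) = 6 + (5 + v*v) = 6 + (5 + v²) = 11 + v²)
I = -7 (I = (2*(-10) - 191) + 204 = (-20 - 191) + 204 = -211 + 204 = -7)
I*P(6, T) = -7*(11 + 11²) = -7*(11 + 121) = -7*132 = -924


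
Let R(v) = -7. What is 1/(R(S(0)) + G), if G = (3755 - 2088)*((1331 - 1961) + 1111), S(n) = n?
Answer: 1/801820 ≈ 1.2472e-6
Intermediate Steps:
G = 801827 (G = 1667*(-630 + 1111) = 1667*481 = 801827)
1/(R(S(0)) + G) = 1/(-7 + 801827) = 1/801820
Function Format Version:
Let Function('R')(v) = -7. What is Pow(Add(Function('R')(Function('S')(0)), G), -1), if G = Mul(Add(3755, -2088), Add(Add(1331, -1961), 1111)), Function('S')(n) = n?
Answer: Rational(1, 801820) ≈ 1.2472e-6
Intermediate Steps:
G = 801827 (G = Mul(1667, Add(-630, 1111)) = Mul(1667, 481) = 801827)
Pow(Add(Function('R')(Function('S')(0)), G), -1) = Pow(Add(-7, 801827), -1) = Pow(801820, -1) = Rational(1, 801820)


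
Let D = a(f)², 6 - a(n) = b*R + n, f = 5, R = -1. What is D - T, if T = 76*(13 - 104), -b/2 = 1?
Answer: 6917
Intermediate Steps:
b = -2 (b = -2*1 = -2)
a(n) = 4 - n (a(n) = 6 - (-2*(-1) + n) = 6 - (2 + n) = 6 + (-2 - n) = 4 - n)
T = -6916 (T = 76*(-91) = -6916)
D = 1 (D = (4 - 1*5)² = (4 - 5)² = (-1)² = 1)
D - T = 1 - 1*(-6916) = 1 + 6916 = 6917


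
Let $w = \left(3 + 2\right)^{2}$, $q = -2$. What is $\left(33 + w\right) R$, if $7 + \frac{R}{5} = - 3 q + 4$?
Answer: $870$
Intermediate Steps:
$R = 15$ ($R = -35 + 5 \left(\left(-3\right) \left(-2\right) + 4\right) = -35 + 5 \left(6 + 4\right) = -35 + 5 \cdot 10 = -35 + 50 = 15$)
$w = 25$ ($w = 5^{2} = 25$)
$\left(33 + w\right) R = \left(33 + 25\right) 15 = 58 \cdot 15 = 870$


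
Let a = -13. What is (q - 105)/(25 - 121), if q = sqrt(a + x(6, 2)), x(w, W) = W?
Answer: 35/32 - I*sqrt(11)/96 ≈ 1.0938 - 0.034548*I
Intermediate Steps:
q = I*sqrt(11) (q = sqrt(-13 + 2) = sqrt(-11) = I*sqrt(11) ≈ 3.3166*I)
(q - 105)/(25 - 121) = (I*sqrt(11) - 105)/(25 - 121) = (-105 + I*sqrt(11))/(-96) = (-105 + I*sqrt(11))*(-1/96) = 35/32 - I*sqrt(11)/96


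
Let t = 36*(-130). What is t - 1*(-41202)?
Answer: 36522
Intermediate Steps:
t = -4680
t - 1*(-41202) = -4680 - 1*(-41202) = -4680 + 41202 = 36522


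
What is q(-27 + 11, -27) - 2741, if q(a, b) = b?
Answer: -2768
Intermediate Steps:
q(-27 + 11, -27) - 2741 = -27 - 2741 = -2768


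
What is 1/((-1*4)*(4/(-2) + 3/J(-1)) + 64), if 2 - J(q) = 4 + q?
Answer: 1/84 ≈ 0.011905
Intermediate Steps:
J(q) = -2 - q (J(q) = 2 - (4 + q) = 2 + (-4 - q) = -2 - q)
1/((-1*4)*(4/(-2) + 3/J(-1)) + 64) = 1/((-1*4)*(4/(-2) + 3/(-2 - 1*(-1))) + 64) = 1/(-4*(4*(-½) + 3/(-2 + 1)) + 64) = 1/(-4*(-2 + 3/(-1)) + 64) = 1/(-4*(-2 + 3*(-1)) + 64) = 1/(-4*(-2 - 3) + 64) = 1/(-4*(-5) + 64) = 1/(20 + 64) = 1/84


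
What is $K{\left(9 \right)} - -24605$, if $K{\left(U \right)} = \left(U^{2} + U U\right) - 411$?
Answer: $24356$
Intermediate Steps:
$K{\left(U \right)} = -411 + 2 U^{2}$ ($K{\left(U \right)} = \left(U^{2} + U^{2}\right) - 411 = 2 U^{2} - 411 = -411 + 2 U^{2}$)
$K{\left(9 \right)} - -24605 = \left(-411 + 2 \cdot 9^{2}\right) - -24605 = \left(-411 + 2 \cdot 81\right) + 24605 = \left(-411 + 162\right) + 24605 = -249 + 24605 = 24356$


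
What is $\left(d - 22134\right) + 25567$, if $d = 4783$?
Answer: $8216$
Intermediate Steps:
$\left(d - 22134\right) + 25567 = \left(4783 - 22134\right) + 25567 = -17351 + 25567 = 8216$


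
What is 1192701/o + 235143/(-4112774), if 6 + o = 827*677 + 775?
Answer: 2386738604955/1152909258776 ≈ 2.0702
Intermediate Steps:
o = 560648 (o = -6 + (827*677 + 775) = -6 + (559879 + 775) = -6 + 560654 = 560648)
1192701/o + 235143/(-4112774) = 1192701/560648 + 235143/(-4112774) = 1192701*(1/560648) + 235143*(-1/4112774) = 1192701/560648 - 235143/4112774 = 2386738604955/1152909258776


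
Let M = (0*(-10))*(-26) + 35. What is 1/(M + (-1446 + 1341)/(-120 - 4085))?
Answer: 841/29456 ≈ 0.028551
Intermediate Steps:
M = 35 (M = 0*(-26) + 35 = 0 + 35 = 35)
1/(M + (-1446 + 1341)/(-120 - 4085)) = 1/(35 + (-1446 + 1341)/(-120 - 4085)) = 1/(35 - 105/(-4205)) = 1/(35 - 105*(-1/4205)) = 1/(35 + 21/841) = 1/(29456/841) = 841/29456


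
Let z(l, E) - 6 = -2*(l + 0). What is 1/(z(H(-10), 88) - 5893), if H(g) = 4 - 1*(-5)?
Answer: -1/5905 ≈ -0.00016935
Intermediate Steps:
H(g) = 9 (H(g) = 4 + 5 = 9)
z(l, E) = 6 - 2*l (z(l, E) = 6 - 2*(l + 0) = 6 - 2*l)
1/(z(H(-10), 88) - 5893) = 1/((6 - 2*9) - 5893) = 1/((6 - 18) - 5893) = 1/(-12 - 5893) = 1/(-5905) = -1/5905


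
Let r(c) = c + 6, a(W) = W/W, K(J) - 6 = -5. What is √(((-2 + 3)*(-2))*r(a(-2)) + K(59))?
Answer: I*√13 ≈ 3.6056*I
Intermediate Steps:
K(J) = 1 (K(J) = 6 - 5 = 1)
a(W) = 1
r(c) = 6 + c
√(((-2 + 3)*(-2))*r(a(-2)) + K(59)) = √(((-2 + 3)*(-2))*(6 + 1) + 1) = √((1*(-2))*7 + 1) = √(-2*7 + 1) = √(-14 + 1) = √(-13) = I*√13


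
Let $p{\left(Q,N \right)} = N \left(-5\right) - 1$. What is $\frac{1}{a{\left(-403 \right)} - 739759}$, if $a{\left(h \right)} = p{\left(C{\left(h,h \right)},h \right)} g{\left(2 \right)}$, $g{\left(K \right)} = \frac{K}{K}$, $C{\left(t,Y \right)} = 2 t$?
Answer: $- \frac{1}{737745} \approx -1.3555 \cdot 10^{-6}$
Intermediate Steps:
$p{\left(Q,N \right)} = -1 - 5 N$ ($p{\left(Q,N \right)} = - 5 N - 1 = -1 - 5 N$)
$g{\left(K \right)} = 1$
$a{\left(h \right)} = -1 - 5 h$ ($a{\left(h \right)} = \left(-1 - 5 h\right) 1 = -1 - 5 h$)
$\frac{1}{a{\left(-403 \right)} - 739759} = \frac{1}{\left(-1 - -2015\right) - 739759} = \frac{1}{\left(-1 + 2015\right) - 739759} = \frac{1}{2014 - 739759} = \frac{1}{-737745} = - \frac{1}{737745}$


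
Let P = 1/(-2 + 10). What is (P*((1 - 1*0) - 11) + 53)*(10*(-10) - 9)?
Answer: -22563/4 ≈ -5640.8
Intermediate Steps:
P = ⅛ (P = 1/8 = ⅛ ≈ 0.12500)
(P*((1 - 1*0) - 11) + 53)*(10*(-10) - 9) = (((1 - 1*0) - 11)/8 + 53)*(10*(-10) - 9) = (((1 + 0) - 11)/8 + 53)*(-100 - 9) = ((1 - 11)/8 + 53)*(-109) = ((⅛)*(-10) + 53)*(-109) = (-5/4 + 53)*(-109) = (207/4)*(-109) = -22563/4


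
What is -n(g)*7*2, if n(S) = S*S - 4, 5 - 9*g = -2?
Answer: 3850/81 ≈ 47.531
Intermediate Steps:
g = 7/9 (g = 5/9 - ⅑*(-2) = 5/9 + 2/9 = 7/9 ≈ 0.77778)
n(S) = -4 + S² (n(S) = S² - 4 = -4 + S²)
-n(g)*7*2 = -(-4 + (7/9)²)*7*2 = -(-4 + 49/81)*7*2 = -(-275/81*7)*2 = -(-1925)*2/81 = -1*(-3850/81) = 3850/81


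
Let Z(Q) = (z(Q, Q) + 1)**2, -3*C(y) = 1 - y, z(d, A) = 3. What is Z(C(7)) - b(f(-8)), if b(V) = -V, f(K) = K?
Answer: 8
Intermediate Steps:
C(y) = -1/3 + y/3 (C(y) = -(1 - y)/3 = -1/3 + y/3)
Z(Q) = 16 (Z(Q) = (3 + 1)**2 = 4**2 = 16)
Z(C(7)) - b(f(-8)) = 16 - (-1)*(-8) = 16 - 1*8 = 16 - 8 = 8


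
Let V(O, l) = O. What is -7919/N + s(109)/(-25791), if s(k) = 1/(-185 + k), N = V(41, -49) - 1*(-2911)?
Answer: -1293512971/482188536 ≈ -2.6826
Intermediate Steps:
N = 2952 (N = 41 - 1*(-2911) = 41 + 2911 = 2952)
-7919/N + s(109)/(-25791) = -7919/2952 + 1/((-185 + 109)*(-25791)) = -7919*1/2952 - 1/25791/(-76) = -7919/2952 - 1/76*(-1/25791) = -7919/2952 + 1/1960116 = -1293512971/482188536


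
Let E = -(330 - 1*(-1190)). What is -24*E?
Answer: 36480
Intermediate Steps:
E = -1520 (E = -(330 + 1190) = -1*1520 = -1520)
-24*E = -24*(-1520) = 36480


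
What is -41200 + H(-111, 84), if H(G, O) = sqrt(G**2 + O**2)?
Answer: -41200 + 3*sqrt(2153) ≈ -41061.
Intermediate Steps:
-41200 + H(-111, 84) = -41200 + sqrt((-111)**2 + 84**2) = -41200 + sqrt(12321 + 7056) = -41200 + sqrt(19377) = -41200 + 3*sqrt(2153)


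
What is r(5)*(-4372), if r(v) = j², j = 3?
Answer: -39348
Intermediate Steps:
r(v) = 9 (r(v) = 3² = 9)
r(5)*(-4372) = 9*(-4372) = -39348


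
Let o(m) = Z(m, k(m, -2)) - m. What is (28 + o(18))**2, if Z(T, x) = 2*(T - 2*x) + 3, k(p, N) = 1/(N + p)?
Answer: 38025/16 ≈ 2376.6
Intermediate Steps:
Z(T, x) = 3 - 4*x + 2*T (Z(T, x) = (-4*x + 2*T) + 3 = 3 - 4*x + 2*T)
o(m) = 3 + m - 4/(-2 + m) (o(m) = (3 - 4/(-2 + m) + 2*m) - m = 3 + m - 4/(-2 + m))
(28 + o(18))**2 = (28 + (-10 + 18 + 18**2)/(-2 + 18))**2 = (28 + (-10 + 18 + 324)/16)**2 = (28 + (1/16)*332)**2 = (28 + 83/4)**2 = (195/4)**2 = 38025/16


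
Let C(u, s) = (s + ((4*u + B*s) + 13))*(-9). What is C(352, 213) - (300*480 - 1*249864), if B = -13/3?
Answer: 99465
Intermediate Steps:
B = -13/3 (B = -13*⅓ = -13/3 ≈ -4.3333)
C(u, s) = -117 - 36*u + 30*s (C(u, s) = (s + ((4*u - 13*s/3) + 13))*(-9) = (s + (13 + 4*u - 13*s/3))*(-9) = (13 + 4*u - 10*s/3)*(-9) = -117 - 36*u + 30*s)
C(352, 213) - (300*480 - 1*249864) = (-117 - 36*352 + 30*213) - (300*480 - 1*249864) = (-117 - 12672 + 6390) - (144000 - 249864) = -6399 - 1*(-105864) = -6399 + 105864 = 99465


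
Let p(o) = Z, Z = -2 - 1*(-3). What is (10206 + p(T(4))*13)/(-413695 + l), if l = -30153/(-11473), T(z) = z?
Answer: -117242587/4746292582 ≈ -0.024702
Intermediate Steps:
Z = 1 (Z = -2 + 3 = 1)
p(o) = 1
l = 30153/11473 (l = -30153*(-1/11473) = 30153/11473 ≈ 2.6282)
(10206 + p(T(4))*13)/(-413695 + l) = (10206 + 1*13)/(-413695 + 30153/11473) = (10206 + 13)/(-4746292582/11473) = 10219*(-11473/4746292582) = -117242587/4746292582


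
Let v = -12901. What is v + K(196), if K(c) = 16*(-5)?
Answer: -12981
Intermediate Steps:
K(c) = -80
v + K(196) = -12901 - 80 = -12981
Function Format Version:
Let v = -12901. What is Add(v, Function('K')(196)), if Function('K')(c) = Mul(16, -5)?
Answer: -12981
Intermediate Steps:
Function('K')(c) = -80
Add(v, Function('K')(196)) = Add(-12901, -80) = -12981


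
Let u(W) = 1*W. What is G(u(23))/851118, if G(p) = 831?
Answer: 277/283706 ≈ 0.00097636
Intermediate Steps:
u(W) = W
G(u(23))/851118 = 831/851118 = 831*(1/851118) = 277/283706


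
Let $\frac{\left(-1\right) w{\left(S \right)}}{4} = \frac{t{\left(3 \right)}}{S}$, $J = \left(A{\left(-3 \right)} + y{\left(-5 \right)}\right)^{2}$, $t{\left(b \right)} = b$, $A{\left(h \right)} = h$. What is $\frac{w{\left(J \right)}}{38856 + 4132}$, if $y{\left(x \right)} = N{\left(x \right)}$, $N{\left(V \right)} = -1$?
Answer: $- \frac{3}{171952} \approx -1.7447 \cdot 10^{-5}$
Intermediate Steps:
$y{\left(x \right)} = -1$
$J = 16$ ($J = \left(-3 - 1\right)^{2} = \left(-4\right)^{2} = 16$)
$w{\left(S \right)} = - \frac{12}{S}$ ($w{\left(S \right)} = - 4 \frac{3}{S} = - \frac{12}{S}$)
$\frac{w{\left(J \right)}}{38856 + 4132} = \frac{\left(-12\right) \frac{1}{16}}{38856 + 4132} = \frac{\left(-12\right) \frac{1}{16}}{42988} = \left(- \frac{3}{4}\right) \frac{1}{42988} = - \frac{3}{171952}$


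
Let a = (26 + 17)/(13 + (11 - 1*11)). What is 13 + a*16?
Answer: 857/13 ≈ 65.923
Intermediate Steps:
a = 43/13 (a = 43/(13 + (11 - 11)) = 43/(13 + 0) = 43/13 ≈ 3.3077)
13 + a*16 = 13 + (43/13)*16 = 13 + 688/13 = 857/13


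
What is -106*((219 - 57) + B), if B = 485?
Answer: -68582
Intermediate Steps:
-106*((219 - 57) + B) = -106*((219 - 57) + 485) = -106*(162 + 485) = -106*647 = -68582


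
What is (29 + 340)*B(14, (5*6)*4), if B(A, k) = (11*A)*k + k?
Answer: 6863400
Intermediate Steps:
B(A, k) = k + 11*A*k (B(A, k) = 11*A*k + k = k + 11*A*k)
(29 + 340)*B(14, (5*6)*4) = (29 + 340)*(((5*6)*4)*(1 + 11*14)) = 369*((30*4)*(1 + 154)) = 369*(120*155) = 369*18600 = 6863400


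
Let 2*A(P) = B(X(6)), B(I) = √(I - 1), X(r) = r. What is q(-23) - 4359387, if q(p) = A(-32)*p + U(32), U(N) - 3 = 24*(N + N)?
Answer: -4357848 - 23*√5/2 ≈ -4.3579e+6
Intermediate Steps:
B(I) = √(-1 + I)
A(P) = √5/2 (A(P) = √(-1 + 6)/2 = √5/2)
U(N) = 3 + 48*N (U(N) = 3 + 24*(N + N) = 3 + 24*(2*N) = 3 + 48*N)
q(p) = 1539 + p*√5/2 (q(p) = (√5/2)*p + (3 + 48*32) = p*√5/2 + (3 + 1536) = p*√5/2 + 1539 = 1539 + p*√5/2)
q(-23) - 4359387 = (1539 + (½)*(-23)*√5) - 4359387 = (1539 - 23*√5/2) - 4359387 = -4357848 - 23*√5/2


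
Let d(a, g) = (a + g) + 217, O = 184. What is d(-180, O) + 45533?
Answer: 45754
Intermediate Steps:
d(a, g) = 217 + a + g
d(-180, O) + 45533 = (217 - 180 + 184) + 45533 = 221 + 45533 = 45754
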